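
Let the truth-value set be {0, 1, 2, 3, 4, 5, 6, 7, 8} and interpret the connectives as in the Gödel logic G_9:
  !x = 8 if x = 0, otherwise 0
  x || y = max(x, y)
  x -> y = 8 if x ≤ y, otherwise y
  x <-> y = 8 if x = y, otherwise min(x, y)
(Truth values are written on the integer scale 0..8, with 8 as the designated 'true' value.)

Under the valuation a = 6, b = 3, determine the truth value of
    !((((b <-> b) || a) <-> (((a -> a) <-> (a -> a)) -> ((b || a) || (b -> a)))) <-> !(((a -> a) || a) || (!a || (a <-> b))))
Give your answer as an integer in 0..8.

8

b <-> b = 3 <-> 3 = 8
(b <-> b) || a = 8 || 6 = 8
a -> a = 6 -> 6 = 8
a -> a = 6 -> 6 = 8
(a -> a) <-> (a -> a) = 8 <-> 8 = 8
b || a = 3 || 6 = 6
b -> a = 3 -> 6 = 8
(b || a) || (b -> a) = 6 || 8 = 8
((a -> a) <-> (a -> a)) -> ((b || a) || (b -> a)) = 8 -> 8 = 8
((b <-> b) || a) <-> (((a -> a) <-> (a -> a)) -> ((b || a) || (b -> a))) = 8 <-> 8 = 8
a -> a = 6 -> 6 = 8
(a -> a) || a = 8 || 6 = 8
!a = !6 = 0
a <-> b = 6 <-> 3 = 3
!a || (a <-> b) = 0 || 3 = 3
((a -> a) || a) || (!a || (a <-> b)) = 8 || 3 = 8
!(((a -> a) || a) || (!a || (a <-> b))) = !8 = 0
(((b <-> b) || a) <-> (((a -> a) <-> (a -> a)) -> ((b || a) || (b -> a)))) <-> !(((a -> a) || a) || (!a || (a <-> b))) = 8 <-> 0 = 0
!((((b <-> b) || a) <-> (((a -> a) <-> (a -> a)) -> ((b || a) || (b -> a)))) <-> !(((a -> a) || a) || (!a || (a <-> b)))) = !0 = 8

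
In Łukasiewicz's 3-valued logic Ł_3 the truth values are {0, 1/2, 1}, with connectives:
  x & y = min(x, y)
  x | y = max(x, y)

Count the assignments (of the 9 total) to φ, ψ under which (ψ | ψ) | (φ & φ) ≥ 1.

5

φ = 0, ψ = 0 ↦ 0  <
φ = 0, ψ = 1/2 ↦ 1/2  <
φ = 0, ψ = 1 ↦ 1  ≥
φ = 1/2, ψ = 0 ↦ 1/2  <
φ = 1/2, ψ = 1/2 ↦ 1/2  <
φ = 1/2, ψ = 1 ↦ 1  ≥
φ = 1, ψ = 0 ↦ 1  ≥
φ = 1, ψ = 1/2 ↦ 1  ≥
φ = 1, ψ = 1 ↦ 1  ≥
So 5 of the 9 assignments meet the threshold.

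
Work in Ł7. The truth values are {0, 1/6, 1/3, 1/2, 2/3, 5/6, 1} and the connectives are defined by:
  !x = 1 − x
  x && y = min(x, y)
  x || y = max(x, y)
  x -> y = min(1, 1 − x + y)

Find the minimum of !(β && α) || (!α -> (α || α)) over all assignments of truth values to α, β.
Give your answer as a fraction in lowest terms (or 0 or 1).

2/3

Take α = 1/3, β = 1/3:
β && α = 1/3 && 1/3 = 1/3
!(β && α) = !1/3 = 2/3
!α = !1/3 = 2/3
α || α = 1/3 || 1/3 = 1/3
!α -> (α || α) = 2/3 -> 1/3 = 2/3
!(β && α) || (!α -> (α || α)) = 2/3 || 2/3 = 2/3
No assignment yields a value below 2/3, so this is the minimum.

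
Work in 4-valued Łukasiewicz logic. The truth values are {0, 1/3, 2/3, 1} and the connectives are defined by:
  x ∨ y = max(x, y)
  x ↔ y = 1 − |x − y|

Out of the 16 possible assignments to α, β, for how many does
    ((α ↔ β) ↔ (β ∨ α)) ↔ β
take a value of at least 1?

α = 0, β = 0 ↦ 1  ≥
α = 0, β = 1/3 ↦ 2/3  <
α = 0, β = 2/3 ↦ 1  ≥
α = 0, β = 1 ↦ 0  <
α = 1/3, β = 0 ↦ 1/3  <
α = 1/3, β = 1/3 ↦ 1  ≥
α = 1/3, β = 2/3 ↦ 2/3  <
α = 1/3, β = 1 ↦ 1/3  <
α = 2/3, β = 0 ↦ 1/3  <
α = 2/3, β = 1/3 ↦ 1/3  <
α = 2/3, β = 2/3 ↦ 1  ≥
α = 2/3, β = 1 ↦ 2/3  <
α = 1, β = 0 ↦ 1  ≥
α = 1, β = 1/3 ↦ 1  ≥
α = 1, β = 2/3 ↦ 1  ≥
α = 1, β = 1 ↦ 1  ≥
So 8 of the 16 assignments meet the threshold.

8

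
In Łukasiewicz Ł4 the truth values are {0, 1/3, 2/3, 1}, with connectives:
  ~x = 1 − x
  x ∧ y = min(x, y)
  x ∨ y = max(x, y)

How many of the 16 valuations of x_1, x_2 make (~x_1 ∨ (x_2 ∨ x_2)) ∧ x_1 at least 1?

x_1 = 0, x_2 = 0 ↦ 0  <
x_1 = 0, x_2 = 1/3 ↦ 0  <
x_1 = 0, x_2 = 2/3 ↦ 0  <
x_1 = 0, x_2 = 1 ↦ 0  <
x_1 = 1/3, x_2 = 0 ↦ 1/3  <
x_1 = 1/3, x_2 = 1/3 ↦ 1/3  <
x_1 = 1/3, x_2 = 2/3 ↦ 1/3  <
x_1 = 1/3, x_2 = 1 ↦ 1/3  <
x_1 = 2/3, x_2 = 0 ↦ 1/3  <
x_1 = 2/3, x_2 = 1/3 ↦ 1/3  <
x_1 = 2/3, x_2 = 2/3 ↦ 2/3  <
x_1 = 2/3, x_2 = 1 ↦ 2/3  <
x_1 = 1, x_2 = 0 ↦ 0  <
x_1 = 1, x_2 = 1/3 ↦ 1/3  <
x_1 = 1, x_2 = 2/3 ↦ 2/3  <
x_1 = 1, x_2 = 1 ↦ 1  ≥
So 1 of the 16 assignments meets the threshold.

1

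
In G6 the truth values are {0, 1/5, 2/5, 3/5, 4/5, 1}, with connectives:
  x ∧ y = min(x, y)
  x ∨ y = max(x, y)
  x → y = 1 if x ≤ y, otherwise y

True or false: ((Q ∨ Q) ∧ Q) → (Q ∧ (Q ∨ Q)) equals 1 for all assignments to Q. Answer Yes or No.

Q = 0 ↦ 1
Q = 1/5 ↦ 1
Q = 2/5 ↦ 1
Q = 3/5 ↦ 1
Q = 4/5 ↦ 1
Q = 1 ↦ 1
Every assignment gives a value ≥ 1.

Yes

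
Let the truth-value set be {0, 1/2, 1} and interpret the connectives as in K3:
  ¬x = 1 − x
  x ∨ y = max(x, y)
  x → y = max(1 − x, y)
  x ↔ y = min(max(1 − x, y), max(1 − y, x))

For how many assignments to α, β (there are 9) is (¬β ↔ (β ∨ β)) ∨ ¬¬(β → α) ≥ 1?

α = 0, β = 0 ↦ 1  ≥
α = 0, β = 1/2 ↦ 1/2  <
α = 0, β = 1 ↦ 0  <
α = 1/2, β = 0 ↦ 1  ≥
α = 1/2, β = 1/2 ↦ 1/2  <
α = 1/2, β = 1 ↦ 1/2  <
α = 1, β = 0 ↦ 1  ≥
α = 1, β = 1/2 ↦ 1  ≥
α = 1, β = 1 ↦ 1  ≥
So 5 of the 9 assignments meet the threshold.

5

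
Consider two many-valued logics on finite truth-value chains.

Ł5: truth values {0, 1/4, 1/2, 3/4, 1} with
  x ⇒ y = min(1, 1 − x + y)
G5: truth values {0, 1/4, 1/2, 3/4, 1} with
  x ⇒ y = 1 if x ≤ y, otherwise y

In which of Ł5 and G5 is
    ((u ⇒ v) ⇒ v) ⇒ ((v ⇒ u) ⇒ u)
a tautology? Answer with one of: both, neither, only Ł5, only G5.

only Ł5

In Ł5: every assignment gives 1 — tautology.
In G5: at u = 1/4, v = 0 the value is 1/4 — not a tautology.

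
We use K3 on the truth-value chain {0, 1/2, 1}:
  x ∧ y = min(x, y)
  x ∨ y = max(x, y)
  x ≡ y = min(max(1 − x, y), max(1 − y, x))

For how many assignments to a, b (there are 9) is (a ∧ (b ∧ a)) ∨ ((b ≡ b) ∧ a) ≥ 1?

a = 0, b = 0 ↦ 0  <
a = 0, b = 1/2 ↦ 0  <
a = 0, b = 1 ↦ 0  <
a = 1/2, b = 0 ↦ 1/2  <
a = 1/2, b = 1/2 ↦ 1/2  <
a = 1/2, b = 1 ↦ 1/2  <
a = 1, b = 0 ↦ 1  ≥
a = 1, b = 1/2 ↦ 1/2  <
a = 1, b = 1 ↦ 1  ≥
So 2 of the 9 assignments meet the threshold.

2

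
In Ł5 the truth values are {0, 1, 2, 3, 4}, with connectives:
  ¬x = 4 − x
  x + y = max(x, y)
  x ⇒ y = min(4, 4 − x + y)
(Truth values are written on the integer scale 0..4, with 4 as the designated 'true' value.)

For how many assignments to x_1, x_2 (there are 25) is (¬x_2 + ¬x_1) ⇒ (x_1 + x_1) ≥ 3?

value 4: 12 assignments (counts)
value 3: 2 assignments (counts)
value 2: 5 assignments
value 1: 1 assignment
value 0: 5 assignments
So 14 of the 25 assignments meet the threshold.

14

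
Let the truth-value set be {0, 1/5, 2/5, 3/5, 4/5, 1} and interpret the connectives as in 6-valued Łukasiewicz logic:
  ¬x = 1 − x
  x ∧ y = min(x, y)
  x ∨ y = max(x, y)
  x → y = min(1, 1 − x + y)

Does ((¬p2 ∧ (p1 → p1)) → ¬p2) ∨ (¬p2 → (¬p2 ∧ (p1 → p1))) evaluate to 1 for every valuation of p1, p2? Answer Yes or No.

At p1 = 1/5, p2 = 1/5, for instance:
¬p2 = ¬1/5 = 4/5
p1 → p1 = 1/5 → 1/5 = 1
¬p2 ∧ (p1 → p1) = 4/5 ∧ 1 = 4/5
¬p2 = ¬1/5 = 4/5
(¬p2 ∧ (p1 → p1)) → ¬p2 = 4/5 → 4/5 = 1
¬p2 → (¬p2 ∧ (p1 → p1)) = 4/5 → 4/5 = 1
((¬p2 ∧ (p1 → p1)) → ¬p2) ∨ (¬p2 → (¬p2 ∧ (p1 → p1))) = 1 ∨ 1 = 1
and checking the remaining 35 assignments likewise gives ≥ 1 in every case.

Yes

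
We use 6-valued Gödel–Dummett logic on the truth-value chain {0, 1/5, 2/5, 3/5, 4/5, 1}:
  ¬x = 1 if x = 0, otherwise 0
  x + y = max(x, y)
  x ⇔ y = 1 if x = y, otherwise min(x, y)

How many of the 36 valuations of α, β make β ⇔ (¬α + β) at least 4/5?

32

value 1: 31 assignments (counts)
value 4/5: 1 assignment (counts)
value 3/5: 1 assignment
value 2/5: 1 assignment
value 1/5: 1 assignment
value 0: 1 assignment
So 32 of the 36 assignments meet the threshold.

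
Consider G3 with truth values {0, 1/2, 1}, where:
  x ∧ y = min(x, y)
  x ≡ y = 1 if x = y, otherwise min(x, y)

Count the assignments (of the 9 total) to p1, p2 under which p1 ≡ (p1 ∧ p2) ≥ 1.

6

p1 = 0, p2 = 0 ↦ 1  ≥
p1 = 0, p2 = 1/2 ↦ 1  ≥
p1 = 0, p2 = 1 ↦ 1  ≥
p1 = 1/2, p2 = 0 ↦ 0  <
p1 = 1/2, p2 = 1/2 ↦ 1  ≥
p1 = 1/2, p2 = 1 ↦ 1  ≥
p1 = 1, p2 = 0 ↦ 0  <
p1 = 1, p2 = 1/2 ↦ 1/2  <
p1 = 1, p2 = 1 ↦ 1  ≥
So 6 of the 9 assignments meet the threshold.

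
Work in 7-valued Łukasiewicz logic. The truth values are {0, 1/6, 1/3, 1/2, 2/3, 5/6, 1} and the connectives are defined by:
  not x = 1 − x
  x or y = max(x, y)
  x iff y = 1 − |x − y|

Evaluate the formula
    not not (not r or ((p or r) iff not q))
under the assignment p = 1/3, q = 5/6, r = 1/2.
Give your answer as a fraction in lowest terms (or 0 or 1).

not r = not 1/2 = 1/2
p or r = 1/3 or 1/2 = 1/2
not q = not 5/6 = 1/6
(p or r) iff not q = 1/2 iff 1/6 = 2/3
not r or ((p or r) iff not q) = 1/2 or 2/3 = 2/3
not (not r or ((p or r) iff not q)) = not 2/3 = 1/3
not not (not r or ((p or r) iff not q)) = not 1/3 = 2/3

2/3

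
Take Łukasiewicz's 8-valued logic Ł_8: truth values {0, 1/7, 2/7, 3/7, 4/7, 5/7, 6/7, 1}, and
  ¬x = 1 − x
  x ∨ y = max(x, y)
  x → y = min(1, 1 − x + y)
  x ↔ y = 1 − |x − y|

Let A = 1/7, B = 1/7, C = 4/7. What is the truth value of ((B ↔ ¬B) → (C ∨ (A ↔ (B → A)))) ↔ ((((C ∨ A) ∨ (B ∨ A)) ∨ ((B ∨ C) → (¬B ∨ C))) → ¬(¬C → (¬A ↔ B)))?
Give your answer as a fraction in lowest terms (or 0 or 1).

1/7

¬B = ¬1/7 = 6/7
B ↔ ¬B = 1/7 ↔ 6/7 = 2/7
B → A = 1/7 → 1/7 = 1
A ↔ (B → A) = 1/7 ↔ 1 = 1/7
C ∨ (A ↔ (B → A)) = 4/7 ∨ 1/7 = 4/7
(B ↔ ¬B) → (C ∨ (A ↔ (B → A))) = 2/7 → 4/7 = 1
C ∨ A = 4/7 ∨ 1/7 = 4/7
B ∨ A = 1/7 ∨ 1/7 = 1/7
(C ∨ A) ∨ (B ∨ A) = 4/7 ∨ 1/7 = 4/7
B ∨ C = 1/7 ∨ 4/7 = 4/7
¬B = ¬1/7 = 6/7
¬B ∨ C = 6/7 ∨ 4/7 = 6/7
(B ∨ C) → (¬B ∨ C) = 4/7 → 6/7 = 1
((C ∨ A) ∨ (B ∨ A)) ∨ ((B ∨ C) → (¬B ∨ C)) = 4/7 ∨ 1 = 1
¬C = ¬4/7 = 3/7
¬A = ¬1/7 = 6/7
¬A ↔ B = 6/7 ↔ 1/7 = 2/7
¬C → (¬A ↔ B) = 3/7 → 2/7 = 6/7
¬(¬C → (¬A ↔ B)) = ¬6/7 = 1/7
(((C ∨ A) ∨ (B ∨ A)) ∨ ((B ∨ C) → (¬B ∨ C))) → ¬(¬C → (¬A ↔ B)) = 1 → 1/7 = 1/7
((B ↔ ¬B) → (C ∨ (A ↔ (B → A)))) ↔ ((((C ∨ A) ∨ (B ∨ A)) ∨ ((B ∨ C) → (¬B ∨ C))) → ¬(¬C → (¬A ↔ B))) = 1 ↔ 1/7 = 1/7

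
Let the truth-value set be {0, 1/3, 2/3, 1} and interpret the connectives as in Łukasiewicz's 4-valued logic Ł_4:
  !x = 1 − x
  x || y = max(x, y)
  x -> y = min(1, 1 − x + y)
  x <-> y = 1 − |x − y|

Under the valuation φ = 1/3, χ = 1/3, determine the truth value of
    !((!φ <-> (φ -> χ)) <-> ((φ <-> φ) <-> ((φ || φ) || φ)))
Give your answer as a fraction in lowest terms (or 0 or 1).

1/3

!φ = !1/3 = 2/3
φ -> χ = 1/3 -> 1/3 = 1
!φ <-> (φ -> χ) = 2/3 <-> 1 = 2/3
φ <-> φ = 1/3 <-> 1/3 = 1
φ || φ = 1/3 || 1/3 = 1/3
(φ || φ) || φ = 1/3 || 1/3 = 1/3
(φ <-> φ) <-> ((φ || φ) || φ) = 1 <-> 1/3 = 1/3
(!φ <-> (φ -> χ)) <-> ((φ <-> φ) <-> ((φ || φ) || φ)) = 2/3 <-> 1/3 = 2/3
!((!φ <-> (φ -> χ)) <-> ((φ <-> φ) <-> ((φ || φ) || φ))) = !2/3 = 1/3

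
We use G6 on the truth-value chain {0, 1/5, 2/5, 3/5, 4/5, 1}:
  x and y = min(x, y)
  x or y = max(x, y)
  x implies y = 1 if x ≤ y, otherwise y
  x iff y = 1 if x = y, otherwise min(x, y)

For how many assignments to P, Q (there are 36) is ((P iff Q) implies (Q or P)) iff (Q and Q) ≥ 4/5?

16

value 1: 11 assignments (counts)
value 4/5: 5 assignments (counts)
value 3/5: 5 assignments
value 2/5: 5 assignments
value 1/5: 5 assignments
value 0: 5 assignments
So 16 of the 36 assignments meet the threshold.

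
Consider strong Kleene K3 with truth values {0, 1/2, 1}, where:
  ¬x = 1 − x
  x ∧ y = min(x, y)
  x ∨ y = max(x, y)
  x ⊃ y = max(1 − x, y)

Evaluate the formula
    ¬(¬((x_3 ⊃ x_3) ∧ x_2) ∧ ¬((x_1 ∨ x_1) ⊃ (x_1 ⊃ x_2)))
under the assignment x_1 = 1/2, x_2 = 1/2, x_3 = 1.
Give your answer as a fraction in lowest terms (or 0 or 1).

1/2

x_3 ⊃ x_3 = 1 ⊃ 1 = 1
(x_3 ⊃ x_3) ∧ x_2 = 1 ∧ 1/2 = 1/2
¬((x_3 ⊃ x_3) ∧ x_2) = ¬1/2 = 1/2
x_1 ∨ x_1 = 1/2 ∨ 1/2 = 1/2
x_1 ⊃ x_2 = 1/2 ⊃ 1/2 = 1/2
(x_1 ∨ x_1) ⊃ (x_1 ⊃ x_2) = 1/2 ⊃ 1/2 = 1/2
¬((x_1 ∨ x_1) ⊃ (x_1 ⊃ x_2)) = ¬1/2 = 1/2
¬((x_3 ⊃ x_3) ∧ x_2) ∧ ¬((x_1 ∨ x_1) ⊃ (x_1 ⊃ x_2)) = 1/2 ∧ 1/2 = 1/2
¬(¬((x_3 ⊃ x_3) ∧ x_2) ∧ ¬((x_1 ∨ x_1) ⊃ (x_1 ⊃ x_2))) = ¬1/2 = 1/2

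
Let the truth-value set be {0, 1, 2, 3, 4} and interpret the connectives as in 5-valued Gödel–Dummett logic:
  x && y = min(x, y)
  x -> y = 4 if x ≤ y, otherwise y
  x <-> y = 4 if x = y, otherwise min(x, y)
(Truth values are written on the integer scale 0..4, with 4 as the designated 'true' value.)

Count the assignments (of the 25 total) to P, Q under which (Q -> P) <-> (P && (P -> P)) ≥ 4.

15

value 4: 15 assignments (counts)
value 3: 4 assignments
value 2: 3 assignments
value 1: 2 assignments
value 0: 1 assignment
So 15 of the 25 assignments meet the threshold.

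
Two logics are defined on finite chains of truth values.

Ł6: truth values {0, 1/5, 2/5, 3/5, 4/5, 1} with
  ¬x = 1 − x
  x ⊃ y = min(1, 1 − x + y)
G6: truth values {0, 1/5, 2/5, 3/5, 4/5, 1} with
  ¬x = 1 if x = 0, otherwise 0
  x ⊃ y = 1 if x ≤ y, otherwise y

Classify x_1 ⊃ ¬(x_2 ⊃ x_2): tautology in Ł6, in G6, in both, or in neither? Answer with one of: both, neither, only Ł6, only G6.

neither

In Ł6: at x_1 = 1/5, x_2 = 0 the value is 4/5 — not a tautology.
In G6: at x_1 = 1/5, x_2 = 0 the value is 0 — not a tautology.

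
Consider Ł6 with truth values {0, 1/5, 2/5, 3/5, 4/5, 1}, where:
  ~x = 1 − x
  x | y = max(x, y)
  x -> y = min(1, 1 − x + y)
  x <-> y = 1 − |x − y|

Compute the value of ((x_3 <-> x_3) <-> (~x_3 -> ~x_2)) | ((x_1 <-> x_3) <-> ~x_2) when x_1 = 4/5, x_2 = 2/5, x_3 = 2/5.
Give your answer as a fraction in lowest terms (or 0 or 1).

x_3 <-> x_3 = 2/5 <-> 2/5 = 1
~x_3 = ~2/5 = 3/5
~x_2 = ~2/5 = 3/5
~x_3 -> ~x_2 = 3/5 -> 3/5 = 1
(x_3 <-> x_3) <-> (~x_3 -> ~x_2) = 1 <-> 1 = 1
x_1 <-> x_3 = 4/5 <-> 2/5 = 3/5
~x_2 = ~2/5 = 3/5
(x_1 <-> x_3) <-> ~x_2 = 3/5 <-> 3/5 = 1
((x_3 <-> x_3) <-> (~x_3 -> ~x_2)) | ((x_1 <-> x_3) <-> ~x_2) = 1 | 1 = 1

1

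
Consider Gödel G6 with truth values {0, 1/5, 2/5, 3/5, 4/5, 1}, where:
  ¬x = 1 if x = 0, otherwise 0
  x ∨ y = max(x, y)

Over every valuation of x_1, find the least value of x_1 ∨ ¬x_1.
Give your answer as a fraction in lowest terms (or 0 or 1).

1/5

Take x_1 = 1/5:
¬x_1 = ¬1/5 = 0
x_1 ∨ ¬x_1 = 1/5 ∨ 0 = 1/5
No assignment yields a value below 1/5, so this is the minimum.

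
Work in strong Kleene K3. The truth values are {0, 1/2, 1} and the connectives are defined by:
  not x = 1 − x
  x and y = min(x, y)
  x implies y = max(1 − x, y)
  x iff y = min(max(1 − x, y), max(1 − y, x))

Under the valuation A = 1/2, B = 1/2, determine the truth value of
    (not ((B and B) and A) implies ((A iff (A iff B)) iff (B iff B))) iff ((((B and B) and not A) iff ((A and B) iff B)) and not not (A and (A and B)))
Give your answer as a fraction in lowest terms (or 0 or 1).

B and B = 1/2 and 1/2 = 1/2
(B and B) and A = 1/2 and 1/2 = 1/2
not ((B and B) and A) = not 1/2 = 1/2
A iff B = 1/2 iff 1/2 = 1/2
A iff (A iff B) = 1/2 iff 1/2 = 1/2
B iff B = 1/2 iff 1/2 = 1/2
(A iff (A iff B)) iff (B iff B) = 1/2 iff 1/2 = 1/2
not ((B and B) and A) implies ((A iff (A iff B)) iff (B iff B)) = 1/2 implies 1/2 = 1/2
B and B = 1/2 and 1/2 = 1/2
not A = not 1/2 = 1/2
(B and B) and not A = 1/2 and 1/2 = 1/2
A and B = 1/2 and 1/2 = 1/2
(A and B) iff B = 1/2 iff 1/2 = 1/2
((B and B) and not A) iff ((A and B) iff B) = 1/2 iff 1/2 = 1/2
A and B = 1/2 and 1/2 = 1/2
A and (A and B) = 1/2 and 1/2 = 1/2
not (A and (A and B)) = not 1/2 = 1/2
not not (A and (A and B)) = not 1/2 = 1/2
(((B and B) and not A) iff ((A and B) iff B)) and not not (A and (A and B)) = 1/2 and 1/2 = 1/2
(not ((B and B) and A) implies ((A iff (A iff B)) iff (B iff B))) iff ((((B and B) and not A) iff ((A and B) iff B)) and not not (A and (A and B))) = 1/2 iff 1/2 = 1/2

1/2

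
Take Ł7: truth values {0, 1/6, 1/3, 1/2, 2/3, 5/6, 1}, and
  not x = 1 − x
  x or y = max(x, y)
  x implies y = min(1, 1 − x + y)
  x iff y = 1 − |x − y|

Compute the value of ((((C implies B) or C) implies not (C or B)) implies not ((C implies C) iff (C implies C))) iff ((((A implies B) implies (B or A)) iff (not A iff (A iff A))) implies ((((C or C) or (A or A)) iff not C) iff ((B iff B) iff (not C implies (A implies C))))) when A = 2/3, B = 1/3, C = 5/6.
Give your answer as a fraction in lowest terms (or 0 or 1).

2/3

C implies B = 5/6 implies 1/3 = 1/2
(C implies B) or C = 1/2 or 5/6 = 5/6
C or B = 5/6 or 1/3 = 5/6
not (C or B) = not 5/6 = 1/6
((C implies B) or C) implies not (C or B) = 5/6 implies 1/6 = 1/3
C implies C = 5/6 implies 5/6 = 1
C implies C = 5/6 implies 5/6 = 1
(C implies C) iff (C implies C) = 1 iff 1 = 1
not ((C implies C) iff (C implies C)) = not 1 = 0
(((C implies B) or C) implies not (C or B)) implies not ((C implies C) iff (C implies C)) = 1/3 implies 0 = 2/3
A implies B = 2/3 implies 1/3 = 2/3
B or A = 1/3 or 2/3 = 2/3
(A implies B) implies (B or A) = 2/3 implies 2/3 = 1
not A = not 2/3 = 1/3
A iff A = 2/3 iff 2/3 = 1
not A iff (A iff A) = 1/3 iff 1 = 1/3
((A implies B) implies (B or A)) iff (not A iff (A iff A)) = 1 iff 1/3 = 1/3
C or C = 5/6 or 5/6 = 5/6
A or A = 2/3 or 2/3 = 2/3
(C or C) or (A or A) = 5/6 or 2/3 = 5/6
not C = not 5/6 = 1/6
((C or C) or (A or A)) iff not C = 5/6 iff 1/6 = 1/3
B iff B = 1/3 iff 1/3 = 1
not C = not 5/6 = 1/6
A implies C = 2/3 implies 5/6 = 1
not C implies (A implies C) = 1/6 implies 1 = 1
(B iff B) iff (not C implies (A implies C)) = 1 iff 1 = 1
(((C or C) or (A or A)) iff not C) iff ((B iff B) iff (not C implies (A implies C))) = 1/3 iff 1 = 1/3
(((A implies B) implies (B or A)) iff (not A iff (A iff A))) implies ((((C or C) or (A or A)) iff not C) iff ((B iff B) iff (not C implies (A implies C)))) = 1/3 implies 1/3 = 1
((((C implies B) or C) implies not (C or B)) implies not ((C implies C) iff (C implies C))) iff ((((A implies B) implies (B or A)) iff (not A iff (A iff A))) implies ((((C or C) or (A or A)) iff not C) iff ((B iff B) iff (not C implies (A implies C))))) = 2/3 iff 1 = 2/3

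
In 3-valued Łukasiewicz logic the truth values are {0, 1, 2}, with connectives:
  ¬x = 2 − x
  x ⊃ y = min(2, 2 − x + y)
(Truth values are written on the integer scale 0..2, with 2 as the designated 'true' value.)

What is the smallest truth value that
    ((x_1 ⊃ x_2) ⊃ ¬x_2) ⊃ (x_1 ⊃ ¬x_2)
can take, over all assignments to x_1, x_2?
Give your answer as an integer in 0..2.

Take x_1 = 2, x_2 = 1:
x_1 ⊃ x_2 = 2 ⊃ 1 = 1
¬x_2 = ¬1 = 1
(x_1 ⊃ x_2) ⊃ ¬x_2 = 1 ⊃ 1 = 2
¬x_2 = ¬1 = 1
x_1 ⊃ ¬x_2 = 2 ⊃ 1 = 1
((x_1 ⊃ x_2) ⊃ ¬x_2) ⊃ (x_1 ⊃ ¬x_2) = 2 ⊃ 1 = 1
No assignment yields a value below 1, so this is the minimum.

1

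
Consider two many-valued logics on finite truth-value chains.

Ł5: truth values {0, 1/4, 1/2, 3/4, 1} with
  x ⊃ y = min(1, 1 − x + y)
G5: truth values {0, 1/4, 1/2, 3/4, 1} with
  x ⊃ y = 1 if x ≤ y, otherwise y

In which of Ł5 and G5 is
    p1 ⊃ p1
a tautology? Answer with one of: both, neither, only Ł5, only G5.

both

In Ł5: every assignment gives 1 — tautology.
In G5: every assignment gives 1 — tautology.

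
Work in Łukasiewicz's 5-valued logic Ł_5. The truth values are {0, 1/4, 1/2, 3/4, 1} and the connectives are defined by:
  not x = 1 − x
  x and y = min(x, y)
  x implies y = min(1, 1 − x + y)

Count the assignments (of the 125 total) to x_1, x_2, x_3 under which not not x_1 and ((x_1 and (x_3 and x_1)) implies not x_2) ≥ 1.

value 1: 15 assignments (counts)
value 3/4: 24 assignments
value 1/2: 31 assignments
value 1/4: 29 assignments
value 0: 26 assignments
So 15 of the 125 assignments meet the threshold.

15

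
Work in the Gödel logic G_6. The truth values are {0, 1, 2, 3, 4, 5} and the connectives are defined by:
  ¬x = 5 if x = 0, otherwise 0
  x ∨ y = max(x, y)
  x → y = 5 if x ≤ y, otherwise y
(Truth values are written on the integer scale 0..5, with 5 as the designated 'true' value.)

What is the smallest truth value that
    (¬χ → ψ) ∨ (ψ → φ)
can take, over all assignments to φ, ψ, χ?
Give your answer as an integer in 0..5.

Take φ = 0, ψ = 1, χ = 0:
¬χ = ¬0 = 5
¬χ → ψ = 5 → 1 = 1
ψ → φ = 1 → 0 = 0
(¬χ → ψ) ∨ (ψ → φ) = 1 ∨ 0 = 1
No assignment yields a value below 1, so this is the minimum.

1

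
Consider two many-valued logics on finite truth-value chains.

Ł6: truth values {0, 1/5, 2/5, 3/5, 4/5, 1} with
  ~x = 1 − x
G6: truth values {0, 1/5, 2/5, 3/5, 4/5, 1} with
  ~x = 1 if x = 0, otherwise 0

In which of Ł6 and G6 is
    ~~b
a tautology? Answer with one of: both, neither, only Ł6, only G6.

neither

In Ł6: at b = 0 the value is 0 — not a tautology.
In G6: at b = 0 the value is 0 — not a tautology.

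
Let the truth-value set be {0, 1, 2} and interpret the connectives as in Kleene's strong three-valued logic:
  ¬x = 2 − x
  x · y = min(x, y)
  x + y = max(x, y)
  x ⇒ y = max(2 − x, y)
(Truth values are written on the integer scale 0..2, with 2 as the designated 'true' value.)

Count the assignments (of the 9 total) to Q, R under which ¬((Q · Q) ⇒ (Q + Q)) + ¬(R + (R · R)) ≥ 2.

3

Q = 0, R = 0 ↦ 2  ≥
Q = 0, R = 1 ↦ 1  <
Q = 0, R = 2 ↦ 0  <
Q = 1, R = 0 ↦ 2  ≥
Q = 1, R = 1 ↦ 1  <
Q = 1, R = 2 ↦ 1  <
Q = 2, R = 0 ↦ 2  ≥
Q = 2, R = 1 ↦ 1  <
Q = 2, R = 2 ↦ 0  <
So 3 of the 9 assignments meet the threshold.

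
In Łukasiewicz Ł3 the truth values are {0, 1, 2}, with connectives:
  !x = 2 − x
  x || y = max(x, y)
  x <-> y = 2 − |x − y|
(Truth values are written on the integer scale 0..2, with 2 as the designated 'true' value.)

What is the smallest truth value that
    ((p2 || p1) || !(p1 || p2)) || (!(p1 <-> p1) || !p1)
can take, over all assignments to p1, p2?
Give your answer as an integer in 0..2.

Take p1 = 1, p2 = 0:
p2 || p1 = 0 || 1 = 1
p1 || p2 = 1 || 0 = 1
!(p1 || p2) = !1 = 1
(p2 || p1) || !(p1 || p2) = 1 || 1 = 1
p1 <-> p1 = 1 <-> 1 = 2
!(p1 <-> p1) = !2 = 0
!p1 = !1 = 1
!(p1 <-> p1) || !p1 = 0 || 1 = 1
((p2 || p1) || !(p1 || p2)) || (!(p1 <-> p1) || !p1) = 1 || 1 = 1
No assignment yields a value below 1, so this is the minimum.

1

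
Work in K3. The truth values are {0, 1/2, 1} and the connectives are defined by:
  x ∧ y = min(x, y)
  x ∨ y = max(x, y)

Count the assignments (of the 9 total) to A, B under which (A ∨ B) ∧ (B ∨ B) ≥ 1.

3

A = 0, B = 0 ↦ 0  <
A = 0, B = 1/2 ↦ 1/2  <
A = 0, B = 1 ↦ 1  ≥
A = 1/2, B = 0 ↦ 0  <
A = 1/2, B = 1/2 ↦ 1/2  <
A = 1/2, B = 1 ↦ 1  ≥
A = 1, B = 0 ↦ 0  <
A = 1, B = 1/2 ↦ 1/2  <
A = 1, B = 1 ↦ 1  ≥
So 3 of the 9 assignments meet the threshold.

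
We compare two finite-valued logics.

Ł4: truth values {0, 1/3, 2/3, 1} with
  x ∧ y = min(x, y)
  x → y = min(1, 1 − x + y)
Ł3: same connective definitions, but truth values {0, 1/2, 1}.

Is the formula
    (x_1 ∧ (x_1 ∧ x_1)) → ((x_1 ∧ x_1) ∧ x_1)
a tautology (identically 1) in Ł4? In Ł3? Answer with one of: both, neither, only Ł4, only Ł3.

In Ł4: every assignment gives 1 — tautology.
In Ł3: every assignment gives 1 — tautology.

both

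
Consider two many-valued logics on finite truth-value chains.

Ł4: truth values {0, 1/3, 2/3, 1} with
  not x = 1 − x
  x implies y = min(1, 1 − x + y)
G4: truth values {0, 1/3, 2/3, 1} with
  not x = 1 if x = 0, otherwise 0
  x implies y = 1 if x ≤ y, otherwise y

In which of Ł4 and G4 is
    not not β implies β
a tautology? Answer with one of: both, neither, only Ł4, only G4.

In Ł4: every assignment gives 1 — tautology.
In G4: at β = 1/3 the value is 1/3 — not a tautology.

only Ł4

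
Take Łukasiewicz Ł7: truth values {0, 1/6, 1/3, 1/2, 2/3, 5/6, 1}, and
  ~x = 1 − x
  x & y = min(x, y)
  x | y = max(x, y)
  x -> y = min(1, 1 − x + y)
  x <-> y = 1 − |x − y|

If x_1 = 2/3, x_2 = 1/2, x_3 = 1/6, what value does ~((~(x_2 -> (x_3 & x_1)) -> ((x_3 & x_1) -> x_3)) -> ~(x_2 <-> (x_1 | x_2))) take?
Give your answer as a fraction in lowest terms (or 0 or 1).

5/6

x_3 & x_1 = 1/6 & 2/3 = 1/6
x_2 -> (x_3 & x_1) = 1/2 -> 1/6 = 2/3
~(x_2 -> (x_3 & x_1)) = ~2/3 = 1/3
x_3 & x_1 = 1/6 & 2/3 = 1/6
(x_3 & x_1) -> x_3 = 1/6 -> 1/6 = 1
~(x_2 -> (x_3 & x_1)) -> ((x_3 & x_1) -> x_3) = 1/3 -> 1 = 1
x_1 | x_2 = 2/3 | 1/2 = 2/3
x_2 <-> (x_1 | x_2) = 1/2 <-> 2/3 = 5/6
~(x_2 <-> (x_1 | x_2)) = ~5/6 = 1/6
(~(x_2 -> (x_3 & x_1)) -> ((x_3 & x_1) -> x_3)) -> ~(x_2 <-> (x_1 | x_2)) = 1 -> 1/6 = 1/6
~((~(x_2 -> (x_3 & x_1)) -> ((x_3 & x_1) -> x_3)) -> ~(x_2 <-> (x_1 | x_2))) = ~1/6 = 5/6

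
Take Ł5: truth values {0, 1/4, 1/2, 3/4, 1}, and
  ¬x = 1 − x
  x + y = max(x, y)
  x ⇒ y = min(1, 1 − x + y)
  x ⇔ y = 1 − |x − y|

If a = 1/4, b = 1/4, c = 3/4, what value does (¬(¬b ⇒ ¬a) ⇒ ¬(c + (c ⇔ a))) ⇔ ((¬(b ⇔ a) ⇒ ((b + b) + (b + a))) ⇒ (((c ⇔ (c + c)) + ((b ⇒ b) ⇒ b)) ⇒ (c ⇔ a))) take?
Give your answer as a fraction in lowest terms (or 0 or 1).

1/2

¬b = ¬1/4 = 3/4
¬a = ¬1/4 = 3/4
¬b ⇒ ¬a = 3/4 ⇒ 3/4 = 1
¬(¬b ⇒ ¬a) = ¬1 = 0
c ⇔ a = 3/4 ⇔ 1/4 = 1/2
c + (c ⇔ a) = 3/4 + 1/2 = 3/4
¬(c + (c ⇔ a)) = ¬3/4 = 1/4
¬(¬b ⇒ ¬a) ⇒ ¬(c + (c ⇔ a)) = 0 ⇒ 1/4 = 1
b ⇔ a = 1/4 ⇔ 1/4 = 1
¬(b ⇔ a) = ¬1 = 0
b + b = 1/4 + 1/4 = 1/4
b + a = 1/4 + 1/4 = 1/4
(b + b) + (b + a) = 1/4 + 1/4 = 1/4
¬(b ⇔ a) ⇒ ((b + b) + (b + a)) = 0 ⇒ 1/4 = 1
c + c = 3/4 + 3/4 = 3/4
c ⇔ (c + c) = 3/4 ⇔ 3/4 = 1
b ⇒ b = 1/4 ⇒ 1/4 = 1
(b ⇒ b) ⇒ b = 1 ⇒ 1/4 = 1/4
(c ⇔ (c + c)) + ((b ⇒ b) ⇒ b) = 1 + 1/4 = 1
c ⇔ a = 3/4 ⇔ 1/4 = 1/2
((c ⇔ (c + c)) + ((b ⇒ b) ⇒ b)) ⇒ (c ⇔ a) = 1 ⇒ 1/2 = 1/2
(¬(b ⇔ a) ⇒ ((b + b) + (b + a))) ⇒ (((c ⇔ (c + c)) + ((b ⇒ b) ⇒ b)) ⇒ (c ⇔ a)) = 1 ⇒ 1/2 = 1/2
(¬(¬b ⇒ ¬a) ⇒ ¬(c + (c ⇔ a))) ⇔ ((¬(b ⇔ a) ⇒ ((b + b) + (b + a))) ⇒ (((c ⇔ (c + c)) + ((b ⇒ b) ⇒ b)) ⇒ (c ⇔ a))) = 1 ⇔ 1/2 = 1/2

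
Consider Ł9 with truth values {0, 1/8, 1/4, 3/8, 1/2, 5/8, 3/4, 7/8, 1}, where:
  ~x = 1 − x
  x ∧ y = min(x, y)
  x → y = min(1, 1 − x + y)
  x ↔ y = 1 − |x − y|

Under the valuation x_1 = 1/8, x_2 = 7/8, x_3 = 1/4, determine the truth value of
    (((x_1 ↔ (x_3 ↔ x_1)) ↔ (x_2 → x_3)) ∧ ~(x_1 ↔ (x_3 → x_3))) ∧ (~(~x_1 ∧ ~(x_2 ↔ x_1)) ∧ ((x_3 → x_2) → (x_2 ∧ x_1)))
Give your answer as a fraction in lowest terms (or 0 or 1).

1/8

x_3 ↔ x_1 = 1/4 ↔ 1/8 = 7/8
x_1 ↔ (x_3 ↔ x_1) = 1/8 ↔ 7/8 = 1/4
x_2 → x_3 = 7/8 → 1/4 = 3/8
(x_1 ↔ (x_3 ↔ x_1)) ↔ (x_2 → x_3) = 1/4 ↔ 3/8 = 7/8
x_3 → x_3 = 1/4 → 1/4 = 1
x_1 ↔ (x_3 → x_3) = 1/8 ↔ 1 = 1/8
~(x_1 ↔ (x_3 → x_3)) = ~1/8 = 7/8
((x_1 ↔ (x_3 ↔ x_1)) ↔ (x_2 → x_3)) ∧ ~(x_1 ↔ (x_3 → x_3)) = 7/8 ∧ 7/8 = 7/8
~x_1 = ~1/8 = 7/8
x_2 ↔ x_1 = 7/8 ↔ 1/8 = 1/4
~(x_2 ↔ x_1) = ~1/4 = 3/4
~x_1 ∧ ~(x_2 ↔ x_1) = 7/8 ∧ 3/4 = 3/4
~(~x_1 ∧ ~(x_2 ↔ x_1)) = ~3/4 = 1/4
x_3 → x_2 = 1/4 → 7/8 = 1
x_2 ∧ x_1 = 7/8 ∧ 1/8 = 1/8
(x_3 → x_2) → (x_2 ∧ x_1) = 1 → 1/8 = 1/8
~(~x_1 ∧ ~(x_2 ↔ x_1)) ∧ ((x_3 → x_2) → (x_2 ∧ x_1)) = 1/4 ∧ 1/8 = 1/8
(((x_1 ↔ (x_3 ↔ x_1)) ↔ (x_2 → x_3)) ∧ ~(x_1 ↔ (x_3 → x_3))) ∧ (~(~x_1 ∧ ~(x_2 ↔ x_1)) ∧ ((x_3 → x_2) → (x_2 ∧ x_1))) = 7/8 ∧ 1/8 = 1/8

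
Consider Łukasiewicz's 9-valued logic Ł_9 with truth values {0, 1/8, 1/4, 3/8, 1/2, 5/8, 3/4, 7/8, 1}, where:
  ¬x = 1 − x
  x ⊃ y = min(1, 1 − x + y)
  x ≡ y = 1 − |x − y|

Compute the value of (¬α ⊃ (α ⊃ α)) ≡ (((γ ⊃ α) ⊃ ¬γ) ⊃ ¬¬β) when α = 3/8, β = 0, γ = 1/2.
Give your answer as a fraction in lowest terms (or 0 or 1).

¬α = ¬3/8 = 5/8
α ⊃ α = 3/8 ⊃ 3/8 = 1
¬α ⊃ (α ⊃ α) = 5/8 ⊃ 1 = 1
γ ⊃ α = 1/2 ⊃ 3/8 = 7/8
¬γ = ¬1/2 = 1/2
(γ ⊃ α) ⊃ ¬γ = 7/8 ⊃ 1/2 = 5/8
¬β = ¬0 = 1
¬¬β = ¬1 = 0
((γ ⊃ α) ⊃ ¬γ) ⊃ ¬¬β = 5/8 ⊃ 0 = 3/8
(¬α ⊃ (α ⊃ α)) ≡ (((γ ⊃ α) ⊃ ¬γ) ⊃ ¬¬β) = 1 ≡ 3/8 = 3/8

3/8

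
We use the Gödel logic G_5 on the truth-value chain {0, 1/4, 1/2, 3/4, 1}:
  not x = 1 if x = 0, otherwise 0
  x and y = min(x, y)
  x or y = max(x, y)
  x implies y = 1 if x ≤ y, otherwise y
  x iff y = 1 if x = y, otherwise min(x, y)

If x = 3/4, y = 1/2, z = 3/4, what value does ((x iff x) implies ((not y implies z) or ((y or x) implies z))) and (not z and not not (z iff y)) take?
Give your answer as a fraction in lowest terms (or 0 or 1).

0

x iff x = 3/4 iff 3/4 = 1
not y = not 1/2 = 0
not y implies z = 0 implies 3/4 = 1
y or x = 1/2 or 3/4 = 3/4
(y or x) implies z = 3/4 implies 3/4 = 1
(not y implies z) or ((y or x) implies z) = 1 or 1 = 1
(x iff x) implies ((not y implies z) or ((y or x) implies z)) = 1 implies 1 = 1
not z = not 3/4 = 0
z iff y = 3/4 iff 1/2 = 1/2
not (z iff y) = not 1/2 = 0
not not (z iff y) = not 0 = 1
not z and not not (z iff y) = 0 and 1 = 0
((x iff x) implies ((not y implies z) or ((y or x) implies z))) and (not z and not not (z iff y)) = 1 and 0 = 0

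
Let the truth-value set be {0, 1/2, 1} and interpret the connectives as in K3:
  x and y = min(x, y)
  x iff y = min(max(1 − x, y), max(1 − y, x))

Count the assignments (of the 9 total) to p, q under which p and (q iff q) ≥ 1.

2

p = 0, q = 0 ↦ 0  <
p = 0, q = 1/2 ↦ 0  <
p = 0, q = 1 ↦ 0  <
p = 1/2, q = 0 ↦ 1/2  <
p = 1/2, q = 1/2 ↦ 1/2  <
p = 1/2, q = 1 ↦ 1/2  <
p = 1, q = 0 ↦ 1  ≥
p = 1, q = 1/2 ↦ 1/2  <
p = 1, q = 1 ↦ 1  ≥
So 2 of the 9 assignments meet the threshold.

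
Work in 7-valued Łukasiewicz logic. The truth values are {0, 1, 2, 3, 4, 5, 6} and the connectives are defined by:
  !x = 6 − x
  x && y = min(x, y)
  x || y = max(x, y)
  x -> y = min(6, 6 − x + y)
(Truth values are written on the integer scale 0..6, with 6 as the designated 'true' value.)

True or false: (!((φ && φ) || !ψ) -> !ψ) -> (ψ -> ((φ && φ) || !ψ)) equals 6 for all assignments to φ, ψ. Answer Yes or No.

Yes

At φ = 3, ψ = 5, for instance:
φ && φ = 3 && 3 = 3
!ψ = !5 = 1
(φ && φ) || !ψ = 3 || 1 = 3
!((φ && φ) || !ψ) = !3 = 3
!ψ = !5 = 1
!((φ && φ) || !ψ) -> !ψ = 3 -> 1 = 4
ψ -> ((φ && φ) || !ψ) = 5 -> 3 = 4
(!((φ && φ) || !ψ) -> !ψ) -> (ψ -> ((φ && φ) || !ψ)) = 4 -> 4 = 6
and checking the remaining 48 assignments likewise gives ≥ 6 in every case.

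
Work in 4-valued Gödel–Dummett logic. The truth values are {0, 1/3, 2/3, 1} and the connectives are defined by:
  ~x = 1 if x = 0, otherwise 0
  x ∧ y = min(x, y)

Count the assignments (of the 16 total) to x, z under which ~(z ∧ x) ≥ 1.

x = 0, z = 0 ↦ 1  ≥
x = 0, z = 1/3 ↦ 1  ≥
x = 0, z = 2/3 ↦ 1  ≥
x = 0, z = 1 ↦ 1  ≥
x = 1/3, z = 0 ↦ 1  ≥
x = 1/3, z = 1/3 ↦ 0  <
x = 1/3, z = 2/3 ↦ 0  <
x = 1/3, z = 1 ↦ 0  <
x = 2/3, z = 0 ↦ 1  ≥
x = 2/3, z = 1/3 ↦ 0  <
x = 2/3, z = 2/3 ↦ 0  <
x = 2/3, z = 1 ↦ 0  <
x = 1, z = 0 ↦ 1  ≥
x = 1, z = 1/3 ↦ 0  <
x = 1, z = 2/3 ↦ 0  <
x = 1, z = 1 ↦ 0  <
So 7 of the 16 assignments meet the threshold.

7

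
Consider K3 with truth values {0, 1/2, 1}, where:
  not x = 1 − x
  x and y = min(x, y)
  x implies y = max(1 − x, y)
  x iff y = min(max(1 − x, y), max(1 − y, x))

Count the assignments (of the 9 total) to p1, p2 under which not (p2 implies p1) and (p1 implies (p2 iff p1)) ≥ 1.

p1 = 0, p2 = 0 ↦ 0  <
p1 = 0, p2 = 1/2 ↦ 1/2  <
p1 = 0, p2 = 1 ↦ 1  ≥
p1 = 1/2, p2 = 0 ↦ 0  <
p1 = 1/2, p2 = 1/2 ↦ 1/2  <
p1 = 1/2, p2 = 1 ↦ 1/2  <
p1 = 1, p2 = 0 ↦ 0  <
p1 = 1, p2 = 1/2 ↦ 0  <
p1 = 1, p2 = 1 ↦ 0  <
So 1 of the 9 assignments meets the threshold.

1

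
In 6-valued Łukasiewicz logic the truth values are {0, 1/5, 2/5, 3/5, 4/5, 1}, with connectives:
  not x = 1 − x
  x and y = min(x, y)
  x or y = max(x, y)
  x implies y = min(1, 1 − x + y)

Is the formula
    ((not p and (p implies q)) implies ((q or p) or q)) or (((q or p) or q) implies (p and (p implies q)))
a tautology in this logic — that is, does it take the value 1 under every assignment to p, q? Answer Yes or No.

Counterexample: take p = 0, q = 1/5.
not p = not 0 = 1
p implies q = 0 implies 1/5 = 1
not p and (p implies q) = 1 and 1 = 1
q or p = 1/5 or 0 = 1/5
(q or p) or q = 1/5 or 1/5 = 1/5
(not p and (p implies q)) implies ((q or p) or q) = 1 implies 1/5 = 1/5
q or p = 1/5 or 0 = 1/5
(q or p) or q = 1/5 or 1/5 = 1/5
p implies q = 0 implies 1/5 = 1
p and (p implies q) = 0 and 1 = 0
((q or p) or q) implies (p and (p implies q)) = 1/5 implies 0 = 4/5
((not p and (p implies q)) implies ((q or p) or q)) or (((q or p) or q) implies (p and (p implies q))) = 1/5 or 4/5 = 4/5
This gives 4/5 ≠ 1.

No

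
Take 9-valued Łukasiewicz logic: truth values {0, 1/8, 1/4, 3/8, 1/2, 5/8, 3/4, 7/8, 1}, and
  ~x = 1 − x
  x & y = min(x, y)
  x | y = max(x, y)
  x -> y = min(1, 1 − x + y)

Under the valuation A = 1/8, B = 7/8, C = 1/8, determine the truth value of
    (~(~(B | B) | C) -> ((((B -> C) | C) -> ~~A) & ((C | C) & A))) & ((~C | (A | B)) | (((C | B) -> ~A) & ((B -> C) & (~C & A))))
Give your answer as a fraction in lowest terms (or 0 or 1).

1/4

B | B = 7/8 | 7/8 = 7/8
~(B | B) = ~7/8 = 1/8
~(B | B) | C = 1/8 | 1/8 = 1/8
~(~(B | B) | C) = ~1/8 = 7/8
B -> C = 7/8 -> 1/8 = 1/4
(B -> C) | C = 1/4 | 1/8 = 1/4
~A = ~1/8 = 7/8
~~A = ~7/8 = 1/8
((B -> C) | C) -> ~~A = 1/4 -> 1/8 = 7/8
C | C = 1/8 | 1/8 = 1/8
(C | C) & A = 1/8 & 1/8 = 1/8
(((B -> C) | C) -> ~~A) & ((C | C) & A) = 7/8 & 1/8 = 1/8
~(~(B | B) | C) -> ((((B -> C) | C) -> ~~A) & ((C | C) & A)) = 7/8 -> 1/8 = 1/4
~C = ~1/8 = 7/8
A | B = 1/8 | 7/8 = 7/8
~C | (A | B) = 7/8 | 7/8 = 7/8
C | B = 1/8 | 7/8 = 7/8
~A = ~1/8 = 7/8
(C | B) -> ~A = 7/8 -> 7/8 = 1
B -> C = 7/8 -> 1/8 = 1/4
~C = ~1/8 = 7/8
~C & A = 7/8 & 1/8 = 1/8
(B -> C) & (~C & A) = 1/4 & 1/8 = 1/8
((C | B) -> ~A) & ((B -> C) & (~C & A)) = 1 & 1/8 = 1/8
(~C | (A | B)) | (((C | B) -> ~A) & ((B -> C) & (~C & A))) = 7/8 | 1/8 = 7/8
(~(~(B | B) | C) -> ((((B -> C) | C) -> ~~A) & ((C | C) & A))) & ((~C | (A | B)) | (((C | B) -> ~A) & ((B -> C) & (~C & A)))) = 1/4 & 7/8 = 1/4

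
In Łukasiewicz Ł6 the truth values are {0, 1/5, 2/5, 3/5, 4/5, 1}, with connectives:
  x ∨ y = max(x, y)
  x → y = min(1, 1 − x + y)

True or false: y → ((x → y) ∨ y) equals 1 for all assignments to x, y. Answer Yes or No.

At x = 3/5, y = 4/5, for instance:
x → y = 3/5 → 4/5 = 1
(x → y) ∨ y = 1 ∨ 4/5 = 1
y → ((x → y) ∨ y) = 4/5 → 1 = 1
and checking the remaining 35 assignments likewise gives ≥ 1 in every case.

Yes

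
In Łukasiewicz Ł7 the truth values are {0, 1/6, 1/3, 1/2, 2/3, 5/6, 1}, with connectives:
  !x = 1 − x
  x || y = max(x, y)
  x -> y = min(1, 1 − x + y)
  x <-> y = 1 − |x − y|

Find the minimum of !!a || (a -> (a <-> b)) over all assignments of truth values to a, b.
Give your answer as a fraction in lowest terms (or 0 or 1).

Take a = 2/3, b = 0:
!a = !2/3 = 1/3
!!a = !1/3 = 2/3
a <-> b = 2/3 <-> 0 = 1/3
a -> (a <-> b) = 2/3 -> 1/3 = 2/3
!!a || (a -> (a <-> b)) = 2/3 || 2/3 = 2/3
No assignment yields a value below 2/3, so this is the minimum.

2/3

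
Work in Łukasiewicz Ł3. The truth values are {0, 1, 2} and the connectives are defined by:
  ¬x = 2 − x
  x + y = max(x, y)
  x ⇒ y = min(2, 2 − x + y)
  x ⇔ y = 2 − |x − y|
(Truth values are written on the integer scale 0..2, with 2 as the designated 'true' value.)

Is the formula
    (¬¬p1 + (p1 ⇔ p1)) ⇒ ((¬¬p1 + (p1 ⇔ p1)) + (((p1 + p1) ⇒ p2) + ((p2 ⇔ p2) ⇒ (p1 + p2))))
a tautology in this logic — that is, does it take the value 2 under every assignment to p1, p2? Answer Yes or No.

p1 = 0, p2 = 0 ↦ 2
p1 = 0, p2 = 1 ↦ 2
p1 = 0, p2 = 2 ↦ 2
p1 = 1, p2 = 0 ↦ 2
p1 = 1, p2 = 1 ↦ 2
p1 = 1, p2 = 2 ↦ 2
p1 = 2, p2 = 0 ↦ 2
p1 = 2, p2 = 1 ↦ 2
p1 = 2, p2 = 2 ↦ 2
Every assignment gives a value ≥ 2.

Yes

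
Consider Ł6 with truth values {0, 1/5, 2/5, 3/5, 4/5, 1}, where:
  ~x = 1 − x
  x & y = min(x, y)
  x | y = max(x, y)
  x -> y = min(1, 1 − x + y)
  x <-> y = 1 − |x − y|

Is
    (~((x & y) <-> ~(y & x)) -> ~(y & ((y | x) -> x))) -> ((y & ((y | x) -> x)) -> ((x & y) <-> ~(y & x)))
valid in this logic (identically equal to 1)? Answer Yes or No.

At x = 1, y = 4/5, for instance:
x & y = 1 & 4/5 = 4/5
y & x = 4/5 & 1 = 4/5
~(y & x) = ~4/5 = 1/5
(x & y) <-> ~(y & x) = 4/5 <-> 1/5 = 2/5
~((x & y) <-> ~(y & x)) = ~2/5 = 3/5
y | x = 4/5 | 1 = 1
(y | x) -> x = 1 -> 1 = 1
y & ((y | x) -> x) = 4/5 & 1 = 4/5
~(y & ((y | x) -> x)) = ~4/5 = 1/5
~((x & y) <-> ~(y & x)) -> ~(y & ((y | x) -> x)) = 3/5 -> 1/5 = 3/5
(y & ((y | x) -> x)) -> ((x & y) <-> ~(y & x)) = 4/5 -> 2/5 = 3/5
(~((x & y) <-> ~(y & x)) -> ~(y & ((y | x) -> x))) -> ((y & ((y | x) -> x)) -> ((x & y) <-> ~(y & x))) = 3/5 -> 3/5 = 1
and checking the remaining 35 assignments likewise gives ≥ 1 in every case.

Yes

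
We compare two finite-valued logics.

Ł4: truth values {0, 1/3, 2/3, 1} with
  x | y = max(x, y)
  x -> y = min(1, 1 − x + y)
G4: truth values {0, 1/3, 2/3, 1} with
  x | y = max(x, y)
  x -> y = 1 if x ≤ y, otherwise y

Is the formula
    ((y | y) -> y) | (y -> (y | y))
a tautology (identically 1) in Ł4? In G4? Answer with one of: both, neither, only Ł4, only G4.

In Ł4: every assignment gives 1 — tautology.
In G4: every assignment gives 1 — tautology.

both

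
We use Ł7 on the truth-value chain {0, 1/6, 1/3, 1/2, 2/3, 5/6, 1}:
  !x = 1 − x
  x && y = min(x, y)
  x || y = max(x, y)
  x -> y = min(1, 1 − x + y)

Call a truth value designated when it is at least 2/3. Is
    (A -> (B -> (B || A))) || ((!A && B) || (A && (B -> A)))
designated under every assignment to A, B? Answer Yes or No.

Yes

At A = 2/3, B = 1/6, for instance:
B || A = 1/6 || 2/3 = 2/3
B -> (B || A) = 1/6 -> 2/3 = 1
A -> (B -> (B || A)) = 2/3 -> 1 = 1
!A = !2/3 = 1/3
!A && B = 1/3 && 1/6 = 1/6
B -> A = 1/6 -> 2/3 = 1
A && (B -> A) = 2/3 && 1 = 2/3
(!A && B) || (A && (B -> A)) = 1/6 || 2/3 = 2/3
(A -> (B -> (B || A))) || ((!A && B) || (A && (B -> A))) = 1 || 2/3 = 1
and checking the remaining 48 assignments likewise gives ≥ 2/3 in every case.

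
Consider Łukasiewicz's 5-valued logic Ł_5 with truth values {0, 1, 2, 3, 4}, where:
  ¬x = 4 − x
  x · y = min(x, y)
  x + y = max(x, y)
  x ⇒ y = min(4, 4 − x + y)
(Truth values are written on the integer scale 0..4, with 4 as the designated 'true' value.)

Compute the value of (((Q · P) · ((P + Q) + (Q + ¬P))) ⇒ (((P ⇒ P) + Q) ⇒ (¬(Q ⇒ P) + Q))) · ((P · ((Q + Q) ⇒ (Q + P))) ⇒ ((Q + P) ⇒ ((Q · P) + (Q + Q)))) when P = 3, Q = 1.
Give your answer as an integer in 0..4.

Q · P = 1 · 3 = 1
P + Q = 3 + 1 = 3
¬P = ¬3 = 1
Q + ¬P = 1 + 1 = 1
(P + Q) + (Q + ¬P) = 3 + 1 = 3
(Q · P) · ((P + Q) + (Q + ¬P)) = 1 · 3 = 1
P ⇒ P = 3 ⇒ 3 = 4
(P ⇒ P) + Q = 4 + 1 = 4
Q ⇒ P = 1 ⇒ 3 = 4
¬(Q ⇒ P) = ¬4 = 0
¬(Q ⇒ P) + Q = 0 + 1 = 1
((P ⇒ P) + Q) ⇒ (¬(Q ⇒ P) + Q) = 4 ⇒ 1 = 1
((Q · P) · ((P + Q) + (Q + ¬P))) ⇒ (((P ⇒ P) + Q) ⇒ (¬(Q ⇒ P) + Q)) = 1 ⇒ 1 = 4
Q + Q = 1 + 1 = 1
Q + P = 1 + 3 = 3
(Q + Q) ⇒ (Q + P) = 1 ⇒ 3 = 4
P · ((Q + Q) ⇒ (Q + P)) = 3 · 4 = 3
Q + P = 1 + 3 = 3
Q · P = 1 · 3 = 1
Q + Q = 1 + 1 = 1
(Q · P) + (Q + Q) = 1 + 1 = 1
(Q + P) ⇒ ((Q · P) + (Q + Q)) = 3 ⇒ 1 = 2
(P · ((Q + Q) ⇒ (Q + P))) ⇒ ((Q + P) ⇒ ((Q · P) + (Q + Q))) = 3 ⇒ 2 = 3
(((Q · P) · ((P + Q) + (Q + ¬P))) ⇒ (((P ⇒ P) + Q) ⇒ (¬(Q ⇒ P) + Q))) · ((P · ((Q + Q) ⇒ (Q + P))) ⇒ ((Q + P) ⇒ ((Q · P) + (Q + Q)))) = 4 · 3 = 3

3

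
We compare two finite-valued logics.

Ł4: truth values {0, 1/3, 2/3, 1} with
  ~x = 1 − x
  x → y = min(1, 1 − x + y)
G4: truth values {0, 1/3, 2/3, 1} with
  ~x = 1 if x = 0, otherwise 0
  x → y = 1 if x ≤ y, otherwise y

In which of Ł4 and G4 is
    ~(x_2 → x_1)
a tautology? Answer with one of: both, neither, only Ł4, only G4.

neither

In Ł4: at x_1 = 0, x_2 = 0 the value is 0 — not a tautology.
In G4: at x_1 = 0, x_2 = 0 the value is 0 — not a tautology.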